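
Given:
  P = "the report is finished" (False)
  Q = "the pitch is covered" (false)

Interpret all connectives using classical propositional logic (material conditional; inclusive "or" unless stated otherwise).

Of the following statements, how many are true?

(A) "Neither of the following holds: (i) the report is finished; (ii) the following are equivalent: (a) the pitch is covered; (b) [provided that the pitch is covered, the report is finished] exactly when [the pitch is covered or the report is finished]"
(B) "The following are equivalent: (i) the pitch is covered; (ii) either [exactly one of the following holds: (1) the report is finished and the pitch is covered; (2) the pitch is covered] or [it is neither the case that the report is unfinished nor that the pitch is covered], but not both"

(A): Formalization: P nor (Q iff ((Q -> P) iff (Q or P)))

Q -> P = False -> False = True
Q or P = False or False = False
(Q -> P) iff (Q or P) = True iff False = False
Q iff ((Q -> P) iff (Q or P)) = False iff False = True
P nor (Q iff ((Q -> P) iff (Q or P))) = False nor True = False
Thus (A) is false.

(B): Parsed as Q iff (((P and Q) xor Q) xor (not P nor Q))

P and Q = False and False = False
(P and Q) xor Q = False xor False = False
not P = not False = True
not P nor Q = True nor False = False
((P and Q) xor Q) xor (not P nor Q) = False xor False = False
Q iff (((P and Q) xor Q) xor (not P nor Q)) = False iff False = True
Thus (B) is true.

1 of the 2 statements is true ((B)).

1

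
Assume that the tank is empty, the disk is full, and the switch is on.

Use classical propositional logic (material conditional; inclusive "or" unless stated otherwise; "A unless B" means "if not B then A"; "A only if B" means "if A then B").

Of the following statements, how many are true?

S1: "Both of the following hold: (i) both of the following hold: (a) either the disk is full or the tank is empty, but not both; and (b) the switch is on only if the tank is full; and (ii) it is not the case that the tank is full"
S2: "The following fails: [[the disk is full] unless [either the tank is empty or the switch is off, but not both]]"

Let Q = "the disk is full" (True), P = "the tank is full" (False), R = "the switch is on" (True).

S1: Formalization: ((Q xor not P) and (R -> P)) and not P

not P = not False = True
Q xor not P = True xor True = False
R -> P = True -> False = False
(Q xor not P) and (R -> P) = False and False = False
not P = not False = True
((Q xor not P) and (R -> P)) and not P = False and True = False
Hence S1 is false.

S2: In symbols: not (Q or (not P xor not R))

not P = not False = True
not R = not True = False
not P xor not R = True xor False = True
Q or (not P xor not R) = True or True = True
not (Q or (not P xor not R)) = not True = False
Hence S2 is false.

True statements: 0 (none).

0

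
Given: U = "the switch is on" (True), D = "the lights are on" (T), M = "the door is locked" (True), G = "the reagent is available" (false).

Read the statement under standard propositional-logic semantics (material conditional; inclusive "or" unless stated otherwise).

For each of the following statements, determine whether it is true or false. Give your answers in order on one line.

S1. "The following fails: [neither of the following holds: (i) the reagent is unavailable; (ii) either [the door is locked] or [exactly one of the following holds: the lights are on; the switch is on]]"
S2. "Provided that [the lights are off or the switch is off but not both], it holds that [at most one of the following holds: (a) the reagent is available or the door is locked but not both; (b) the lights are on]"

S1 true, S2 true

S1: This is ¬(¬G ↓ (M ∨ (D ⊕ U))).

¬G = ¬F = T
D ⊕ U = T ⊕ T = F
M ∨ (D ⊕ U) = T ∨ F = T
¬G ↓ (M ∨ (D ⊕ U)) = T ↓ T = F
¬(¬G ↓ (M ∨ (D ⊕ U))) = ¬F = T
Thus S1 is true.

S2: This is (¬D ⊕ ¬U) → ((G ⊕ M) ↑ D).

¬D = ¬T = F
¬U = ¬T = F
¬D ⊕ ¬U = F ⊕ F = F
G ⊕ M = F ⊕ T = T
(G ⊕ M) ↑ D = T ↑ T = F
(¬D ⊕ ¬U) → ((G ⊕ M) ↑ D) = F → F = T
Hence S2 is true.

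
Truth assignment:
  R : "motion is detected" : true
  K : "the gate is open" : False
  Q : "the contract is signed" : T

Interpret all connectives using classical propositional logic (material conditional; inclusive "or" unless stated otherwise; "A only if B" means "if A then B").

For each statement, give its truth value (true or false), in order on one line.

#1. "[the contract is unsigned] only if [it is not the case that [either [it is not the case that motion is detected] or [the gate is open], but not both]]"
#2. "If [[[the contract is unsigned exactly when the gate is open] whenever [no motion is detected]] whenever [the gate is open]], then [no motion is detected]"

#1 T / #2 F

#1: Formalization: ¬Q → ¬(¬R ⊕ K)

¬Q = ¬T = F
¬R = ¬T = F
¬R ⊕ K = F ⊕ F = F
¬(¬R ⊕ K) = ¬F = T
¬Q → ¬(¬R ⊕ K) = F → T = T
Hence #1 is true.

#2: This is (K → (¬R → (¬Q ↔ K))) → ¬R.

¬R = ¬T = F
¬Q = ¬T = F
¬Q ↔ K = F ↔ F = T
¬R → (¬Q ↔ K) = F → T = T
K → (¬R → (¬Q ↔ K)) = F → T = T
¬R = ¬T = F
(K → (¬R → (¬Q ↔ K))) → ¬R = T → F = F
So #2 is false.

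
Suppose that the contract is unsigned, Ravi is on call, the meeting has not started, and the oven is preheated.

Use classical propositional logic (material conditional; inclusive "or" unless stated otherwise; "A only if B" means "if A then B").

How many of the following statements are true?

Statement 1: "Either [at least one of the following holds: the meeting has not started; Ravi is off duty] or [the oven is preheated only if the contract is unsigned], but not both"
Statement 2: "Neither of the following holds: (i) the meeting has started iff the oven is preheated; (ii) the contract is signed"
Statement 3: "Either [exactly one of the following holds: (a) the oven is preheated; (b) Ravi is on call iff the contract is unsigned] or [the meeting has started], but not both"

Let R = "the meeting has started" (F), Q = "Ravi is on call" (T), S = "the oven is preheated" (T), P = "the contract is signed" (F).

Statement 1: This is (~R | ~Q) xor (S -> ~P).

~R = ~F = T
~Q = ~T = F
~R | ~Q = T | F = T
~P = ~F = T
S -> ~P = T -> T = T
(~R | ~Q) xor (S -> ~P) = T xor T = F
Hence Statement 1 is false.

Statement 2: This is (R <-> S) nor P.

R <-> S = F <-> T = F
(R <-> S) nor P = F nor F = T
Hence Statement 2 is true.

Statement 3: Formalization: (S xor (Q <-> ~P)) xor R

~P = ~F = T
Q <-> ~P = T <-> T = T
S xor (Q <-> ~P) = T xor T = F
(S xor (Q <-> ~P)) xor R = F xor F = F
Thus Statement 3 is false.

Count: 1.

1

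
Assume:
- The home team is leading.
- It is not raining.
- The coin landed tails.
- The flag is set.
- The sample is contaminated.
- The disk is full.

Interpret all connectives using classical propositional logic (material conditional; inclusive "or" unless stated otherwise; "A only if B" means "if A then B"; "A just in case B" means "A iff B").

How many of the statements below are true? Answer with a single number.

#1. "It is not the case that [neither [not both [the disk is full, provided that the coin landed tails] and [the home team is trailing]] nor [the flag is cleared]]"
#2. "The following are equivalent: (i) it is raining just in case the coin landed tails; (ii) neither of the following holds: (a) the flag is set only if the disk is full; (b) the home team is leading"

Let G = "the coin landed heads" (F), U = "the disk is full" (T), W = "the home team is leading" (T), P = "the flag is set" (T), H = "it is raining" (F).

#1: This is ¬(((¬G → U) ↑ ¬W) ↓ ¬P).

¬G = ¬F = T
¬G → U = T → T = T
¬W = ¬T = F
(¬G → U) ↑ ¬W = T ↑ F = T
¬P = ¬T = F
((¬G → U) ↑ ¬W) ↓ ¬P = T ↓ F = F
¬(((¬G → U) ↑ ¬W) ↓ ¬P) = ¬F = T
So #1 is true.

#2: Parsed as (H ↔ ¬G) ↔ ((P → U) ↓ W)

¬G = ¬F = T
H ↔ ¬G = F ↔ T = F
P → U = T → T = T
(P → U) ↓ W = T ↓ T = F
(H ↔ ¬G) ↔ ((P → U) ↓ W) = F ↔ F = T
Hence #2 is true.

2 of the 2 statements are true (#1, #2).

2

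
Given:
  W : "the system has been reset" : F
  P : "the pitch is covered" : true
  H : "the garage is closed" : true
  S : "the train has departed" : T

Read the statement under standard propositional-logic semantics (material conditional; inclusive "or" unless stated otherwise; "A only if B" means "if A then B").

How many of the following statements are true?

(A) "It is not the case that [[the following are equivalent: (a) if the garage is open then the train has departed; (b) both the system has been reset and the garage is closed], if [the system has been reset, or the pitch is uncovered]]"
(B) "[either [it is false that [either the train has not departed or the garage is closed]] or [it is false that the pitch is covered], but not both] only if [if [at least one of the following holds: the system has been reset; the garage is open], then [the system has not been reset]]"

(A): Formalization: not ((W or not P) -> ((not H -> S) iff (W and H)))

not P = not True = False
W or not P = False or False = False
not H = not True = False
not H -> S = False -> True = True
W and H = False and True = False
(not H -> S) iff (W and H) = True iff False = False
(W or not P) -> ((not H -> S) iff (W and H)) = False -> False = True
not ((W or not P) -> ((not H -> S) iff (W and H))) = not True = False
Hence (A) is false.

(B): Formalization: (not (not S or H) xor not P) -> ((W or not H) -> not W)

not S = not True = False
not S or H = False or True = True
not (not S or H) = not True = False
not P = not True = False
not (not S or H) xor not P = False xor False = False
not H = not True = False
W or not H = False or False = False
not W = not False = True
(W or not H) -> not W = False -> True = True
(not (not S or H) xor not P) -> ((W or not H) -> not W) = False -> True = True
Thus (B) is true.

True statements: 1.

1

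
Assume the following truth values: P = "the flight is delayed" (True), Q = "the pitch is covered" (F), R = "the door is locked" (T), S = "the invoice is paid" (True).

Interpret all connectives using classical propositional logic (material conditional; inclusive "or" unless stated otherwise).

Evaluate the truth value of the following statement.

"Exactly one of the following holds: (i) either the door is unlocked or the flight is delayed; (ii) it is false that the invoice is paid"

The statement is true.

Formalization: (~R | P) xor ~S

~R = ~T = F
~R | P = F | T = T
~S = ~T = F
(~R | P) xor ~S = T xor F = T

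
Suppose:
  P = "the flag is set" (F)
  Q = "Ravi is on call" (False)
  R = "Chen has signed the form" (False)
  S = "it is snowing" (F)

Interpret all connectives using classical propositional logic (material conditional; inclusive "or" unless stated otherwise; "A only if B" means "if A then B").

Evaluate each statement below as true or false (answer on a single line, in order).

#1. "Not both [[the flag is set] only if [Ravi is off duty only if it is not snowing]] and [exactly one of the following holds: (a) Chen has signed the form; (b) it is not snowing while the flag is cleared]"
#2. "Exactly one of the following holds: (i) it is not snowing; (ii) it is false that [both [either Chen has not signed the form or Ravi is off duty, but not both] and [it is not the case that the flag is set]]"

#1: Parsed as (P -> (not Q -> not S)) nand (R xor (not S and not P))

not Q = not False = True
not S = not False = True
not Q -> not S = True -> True = True
P -> (not Q -> not S) = False -> True = True
not S = not False = True
not P = not False = True
not S and not P = True and True = True
R xor (not S and not P) = False xor True = True
(P -> (not Q -> not S)) nand (R xor (not S and not P)) = True nand True = False
Hence #1 is false.

#2: This is not S xor not ((not R xor not Q) and not P).

not S = not False = True
not R = not False = True
not Q = not False = True
not R xor not Q = True xor True = False
not P = not False = True
(not R xor not Q) and not P = False and True = False
not ((not R xor not Q) and not P) = not False = True
not S xor not ((not R xor not Q) and not P) = True xor True = False
So #2 is false.

#1 false / #2 false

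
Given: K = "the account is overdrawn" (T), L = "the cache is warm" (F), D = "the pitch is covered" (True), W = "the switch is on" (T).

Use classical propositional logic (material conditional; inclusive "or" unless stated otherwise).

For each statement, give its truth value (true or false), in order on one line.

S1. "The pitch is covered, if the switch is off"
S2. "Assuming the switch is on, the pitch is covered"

S1: Formalization: ~W -> D

~W = ~T = F
~W -> D = F -> T = T
Thus S1 is true.

S2: This is W -> D.

W -> D = T -> T = T
Thus S2 is true.

S1 true; S2 true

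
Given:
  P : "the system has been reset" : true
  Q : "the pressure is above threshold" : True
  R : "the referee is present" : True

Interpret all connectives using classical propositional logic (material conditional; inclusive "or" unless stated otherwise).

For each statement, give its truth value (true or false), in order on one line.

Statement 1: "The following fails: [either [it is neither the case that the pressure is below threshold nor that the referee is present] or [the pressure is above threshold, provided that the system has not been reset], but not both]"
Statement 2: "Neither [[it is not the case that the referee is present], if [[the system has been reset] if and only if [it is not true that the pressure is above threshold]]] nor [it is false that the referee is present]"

Statement 1 F; Statement 2 F

Statement 1: Parsed as not ((not Q nor R) xor (not P -> Q))

not Q = not True = False
not Q nor R = False nor True = False
not P = not True = False
not P -> Q = False -> True = True
(not Q nor R) xor (not P -> Q) = False xor True = True
not ((not Q nor R) xor (not P -> Q)) = not True = False
Thus Statement 1 is false.

Statement 2: Parsed as ((P iff not Q) -> not R) nor not R

not Q = not True = False
P iff not Q = True iff False = False
not R = not True = False
(P iff not Q) -> not R = False -> False = True
not R = not True = False
((P iff not Q) -> not R) nor not R = True nor False = False
So Statement 2 is false.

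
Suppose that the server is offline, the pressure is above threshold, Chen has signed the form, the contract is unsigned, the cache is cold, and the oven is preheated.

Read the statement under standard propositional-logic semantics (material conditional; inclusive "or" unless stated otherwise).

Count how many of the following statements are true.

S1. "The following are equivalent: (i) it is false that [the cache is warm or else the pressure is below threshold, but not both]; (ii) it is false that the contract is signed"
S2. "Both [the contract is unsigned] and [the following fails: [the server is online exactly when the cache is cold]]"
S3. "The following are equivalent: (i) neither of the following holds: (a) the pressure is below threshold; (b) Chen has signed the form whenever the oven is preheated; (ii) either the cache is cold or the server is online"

Let R = "the cache is warm" (False), W = "the pressure is above threshold" (True), H = "the contract is signed" (False), Q = "the server is online" (False), P = "the oven is preheated" (True), U = "Chen has signed the form" (True).

S1: This is not (R xor not W) iff not H.

not W = not True = False
R xor not W = False xor False = False
not (R xor not W) = not False = True
not H = not False = True
not (R xor not W) iff not H = True iff True = True
Thus S1 is true.

S2: Formalization: not H and not (Q iff not R)

not H = not False = True
not R = not False = True
Q iff not R = False iff True = False
not (Q iff not R) = not False = True
not H and not (Q iff not R) = True and True = True
So S2 is true.

S3: Parsed as (not W nor (P -> U)) iff (not R or Q)

not W = not True = False
P -> U = True -> True = True
not W nor (P -> U) = False nor True = False
not R = not False = True
not R or Q = True or False = True
(not W nor (P -> U)) iff (not R or Q) = False iff True = False
Thus S3 is false.

Count: 2.

2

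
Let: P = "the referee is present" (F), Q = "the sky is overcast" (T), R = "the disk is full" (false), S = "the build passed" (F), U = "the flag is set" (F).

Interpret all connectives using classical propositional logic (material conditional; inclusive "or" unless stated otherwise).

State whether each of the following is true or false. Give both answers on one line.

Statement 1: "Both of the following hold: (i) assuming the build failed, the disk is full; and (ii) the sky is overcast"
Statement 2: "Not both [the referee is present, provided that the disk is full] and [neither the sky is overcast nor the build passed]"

Statement 1: Parsed as (~S -> R) & Q

~S = ~F = T
~S -> R = T -> F = F
(~S -> R) & Q = F & T = F
Hence Statement 1 is false.

Statement 2: This is (R -> P) nand (Q nor S).

R -> P = F -> F = T
Q nor S = T nor F = F
(R -> P) nand (Q nor S) = T nand F = T
Hence Statement 2 is true.

Statement 1 false; Statement 2 true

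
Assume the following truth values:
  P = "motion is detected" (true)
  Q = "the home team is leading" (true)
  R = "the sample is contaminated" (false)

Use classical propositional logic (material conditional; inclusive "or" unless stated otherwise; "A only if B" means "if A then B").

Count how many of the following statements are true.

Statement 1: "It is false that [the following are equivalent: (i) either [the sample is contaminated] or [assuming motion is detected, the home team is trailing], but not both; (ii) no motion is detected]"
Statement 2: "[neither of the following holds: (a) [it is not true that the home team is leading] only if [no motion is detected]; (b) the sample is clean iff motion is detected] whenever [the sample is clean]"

Statement 1: Formalization: ¬((R ⊕ (P → ¬Q)) ↔ ¬P)

¬Q = ¬T = F
P → ¬Q = T → F = F
R ⊕ (P → ¬Q) = F ⊕ F = F
¬P = ¬T = F
(R ⊕ (P → ¬Q)) ↔ ¬P = F ↔ F = T
¬((R ⊕ (P → ¬Q)) ↔ ¬P) = ¬T = F
So Statement 1 is false.

Statement 2: This is ¬R → ((¬Q → ¬P) ↓ (¬R ↔ P)).

¬R = ¬F = T
¬Q = ¬T = F
¬P = ¬T = F
¬Q → ¬P = F → F = T
¬R = ¬F = T
¬R ↔ P = T ↔ T = T
(¬Q → ¬P) ↓ (¬R ↔ P) = T ↓ T = F
¬R → ((¬Q → ¬P) ↓ (¬R ↔ P)) = T → F = F
Hence Statement 2 is false.

True statements: 0 (none).

0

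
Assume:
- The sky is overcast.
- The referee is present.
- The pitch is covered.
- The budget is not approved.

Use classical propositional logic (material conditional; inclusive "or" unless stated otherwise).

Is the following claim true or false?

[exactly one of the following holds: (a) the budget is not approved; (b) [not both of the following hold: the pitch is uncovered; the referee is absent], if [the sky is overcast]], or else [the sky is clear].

Let D = "the budget is approved" (False), W = "the sky is overcast" (True), G = "the pitch is covered" (True), V = "the referee is present" (True).
This is (not D xor (W -> (not G nand not V))) or not W.

not D = not False = True
not G = not True = False
not V = not True = False
not G nand not V = False nand False = True
W -> (not G nand not V) = True -> True = True
not D xor (W -> (not G nand not V)) = True xor True = False
not W = not True = False
(not D xor (W -> (not G nand not V))) or not W = False or False = False

false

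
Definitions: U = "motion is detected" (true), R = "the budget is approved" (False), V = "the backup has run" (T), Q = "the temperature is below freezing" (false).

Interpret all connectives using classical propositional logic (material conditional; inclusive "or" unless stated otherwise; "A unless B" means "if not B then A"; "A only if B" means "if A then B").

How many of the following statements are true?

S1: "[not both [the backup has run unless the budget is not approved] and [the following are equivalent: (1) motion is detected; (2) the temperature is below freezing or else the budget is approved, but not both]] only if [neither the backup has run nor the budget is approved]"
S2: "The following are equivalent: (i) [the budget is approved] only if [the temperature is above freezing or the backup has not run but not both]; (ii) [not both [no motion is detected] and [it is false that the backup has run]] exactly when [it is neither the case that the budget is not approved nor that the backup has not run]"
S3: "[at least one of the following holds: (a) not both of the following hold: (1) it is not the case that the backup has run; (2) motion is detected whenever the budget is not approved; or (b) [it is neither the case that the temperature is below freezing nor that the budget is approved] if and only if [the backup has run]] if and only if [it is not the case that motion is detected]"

0

S1: In symbols: ((V or not R) nand (U iff (Q xor R))) -> (V nor R)

not R = not False = True
V or not R = True or True = True
Q xor R = False xor False = False
U iff (Q xor R) = True iff False = False
(V or not R) nand (U iff (Q xor R)) = True nand False = True
V nor R = True nor False = False
((V or not R) nand (U iff (Q xor R))) -> (V nor R) = True -> False = False
Hence S1 is false.

S2: Formalization: (R -> (not Q xor not V)) iff ((not U nand not V) iff (not R nor not V))

not Q = not False = True
not V = not True = False
not Q xor not V = True xor False = True
R -> (not Q xor not V) = False -> True = True
not U = not True = False
not V = not True = False
not U nand not V = False nand False = True
not R = not False = True
not V = not True = False
not R nor not V = True nor False = False
(not U nand not V) iff (not R nor not V) = True iff False = False
(R -> (not Q xor not V)) iff ((not U nand not V) iff (not R nor not V)) = True iff False = False
So S2 is false.

S3: This is ((not V nand (not R -> U)) or ((Q nor R) iff V)) iff not U.

not V = not True = False
not R = not False = True
not R -> U = True -> True = True
not V nand (not R -> U) = False nand True = True
Q nor R = False nor False = True
(Q nor R) iff V = True iff True = True
(not V nand (not R -> U)) or ((Q nor R) iff V) = True or True = True
not U = not True = False
((not V nand (not R -> U)) or ((Q nor R) iff V)) iff not U = True iff False = False
So S3 is false.

0 of the 3 statements are true (none).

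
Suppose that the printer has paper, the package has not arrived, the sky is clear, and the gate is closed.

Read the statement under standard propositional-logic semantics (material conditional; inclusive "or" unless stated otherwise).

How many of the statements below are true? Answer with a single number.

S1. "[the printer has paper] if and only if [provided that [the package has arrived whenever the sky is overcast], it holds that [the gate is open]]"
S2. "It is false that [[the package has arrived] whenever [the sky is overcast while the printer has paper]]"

0

Let P = "the printer has paper" (T), R = "the sky is overcast" (F), Q = "the package has arrived" (F), S = "the gate is open" (F).

S1: Parsed as P <-> ((R -> Q) -> S)

R -> Q = F -> F = T
(R -> Q) -> S = T -> F = F
P <-> ((R -> Q) -> S) = T <-> F = F
So S1 is false.

S2: In symbols: ~((R & P) -> Q)

R & P = F & T = F
(R & P) -> Q = F -> F = T
~((R & P) -> Q) = ~T = F
Thus S2 is false.

0 of the 2 statements are true (none).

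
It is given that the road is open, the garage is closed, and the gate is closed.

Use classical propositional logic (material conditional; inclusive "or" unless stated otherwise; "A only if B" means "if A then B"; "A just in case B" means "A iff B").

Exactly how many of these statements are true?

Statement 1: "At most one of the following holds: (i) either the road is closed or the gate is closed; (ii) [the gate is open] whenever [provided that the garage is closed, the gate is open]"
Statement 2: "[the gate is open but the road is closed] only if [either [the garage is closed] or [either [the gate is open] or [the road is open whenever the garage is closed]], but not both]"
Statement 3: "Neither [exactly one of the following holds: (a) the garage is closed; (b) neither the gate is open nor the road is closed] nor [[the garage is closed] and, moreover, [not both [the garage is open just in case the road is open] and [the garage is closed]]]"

Let Q = "the road is closed" (F), P = "the gate is open" (F), L = "the garage is closed" (T).

Statement 1: Formalization: (Q ∨ ¬P) ↑ ((L → P) → P)

¬P = ¬F = T
Q ∨ ¬P = F ∨ T = T
L → P = T → F = F
(L → P) → P = F → F = T
(Q ∨ ¬P) ↑ ((L → P) → P) = T ↑ T = F
Hence Statement 1 is false.

Statement 2: Formalization: (P ∧ Q) → (L ⊕ (P ∨ (L → ¬Q)))

P ∧ Q = F ∧ F = F
¬Q = ¬F = T
L → ¬Q = T → T = T
P ∨ (L → ¬Q) = F ∨ T = T
L ⊕ (P ∨ (L → ¬Q)) = T ⊕ T = F
(P ∧ Q) → (L ⊕ (P ∨ (L → ¬Q))) = F → F = T
So Statement 2 is true.

Statement 3: Formalization: (L ⊕ (P ↓ Q)) ↓ (L ∧ ((¬L ↔ ¬Q) ↑ L))

P ↓ Q = F ↓ F = T
L ⊕ (P ↓ Q) = T ⊕ T = F
¬L = ¬T = F
¬Q = ¬F = T
¬L ↔ ¬Q = F ↔ T = F
(¬L ↔ ¬Q) ↑ L = F ↑ T = T
L ∧ ((¬L ↔ ¬Q) ↑ L) = T ∧ T = T
(L ⊕ (P ↓ Q)) ↓ (L ∧ ((¬L ↔ ¬Q) ↑ L)) = F ↓ T = F
Thus Statement 3 is false.

1 of the 3 statements is true.

1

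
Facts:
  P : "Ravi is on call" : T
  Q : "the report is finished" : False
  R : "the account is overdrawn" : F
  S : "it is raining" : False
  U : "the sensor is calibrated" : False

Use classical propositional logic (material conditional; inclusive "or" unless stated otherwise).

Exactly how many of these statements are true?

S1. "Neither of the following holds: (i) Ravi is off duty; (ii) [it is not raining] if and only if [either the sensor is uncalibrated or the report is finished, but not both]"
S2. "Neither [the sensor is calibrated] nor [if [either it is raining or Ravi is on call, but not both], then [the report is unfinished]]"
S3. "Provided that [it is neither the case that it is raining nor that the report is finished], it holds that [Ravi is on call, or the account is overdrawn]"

S1: Parsed as not P nor (not S iff (not U xor Q))

not P = not True = False
not S = not False = True
not U = not False = True
not U xor Q = True xor False = True
not S iff (not U xor Q) = True iff True = True
not P nor (not S iff (not U xor Q)) = False nor True = False
So S1 is false.

S2: This is U nor ((S xor P) -> not Q).

S xor P = False xor True = True
not Q = not False = True
(S xor P) -> not Q = True -> True = True
U nor ((S xor P) -> not Q) = False nor True = False
So S2 is false.

S3: This is (S nor Q) -> (P or R).

S nor Q = False nor False = True
P or R = True or False = True
(S nor Q) -> (P or R) = True -> True = True
So S3 is true.

1 of the 3 statements is true (S3).

1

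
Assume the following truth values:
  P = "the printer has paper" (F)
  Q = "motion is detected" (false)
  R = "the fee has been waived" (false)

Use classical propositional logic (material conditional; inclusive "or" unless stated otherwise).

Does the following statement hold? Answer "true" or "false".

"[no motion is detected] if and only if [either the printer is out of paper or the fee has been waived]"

True

Parsed as ~Q <-> (~P | R)

~Q = ~F = T
~P = ~F = T
~P | R = T | F = T
~Q <-> (~P | R) = T <-> T = T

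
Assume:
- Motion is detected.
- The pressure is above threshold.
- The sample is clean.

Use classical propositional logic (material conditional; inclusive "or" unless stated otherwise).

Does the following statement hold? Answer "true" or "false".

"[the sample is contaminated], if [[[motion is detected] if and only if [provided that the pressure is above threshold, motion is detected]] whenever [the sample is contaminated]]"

The statement is false.

Let L = "the sample is contaminated" (F), P = "motion is detected" (T), W = "the pressure is above threshold" (T).
In symbols: (L -> (P <-> (W -> P))) -> L

W -> P = T -> T = T
P <-> (W -> P) = T <-> T = T
L -> (P <-> (W -> P)) = F -> T = T
(L -> (P <-> (W -> P))) -> L = T -> F = F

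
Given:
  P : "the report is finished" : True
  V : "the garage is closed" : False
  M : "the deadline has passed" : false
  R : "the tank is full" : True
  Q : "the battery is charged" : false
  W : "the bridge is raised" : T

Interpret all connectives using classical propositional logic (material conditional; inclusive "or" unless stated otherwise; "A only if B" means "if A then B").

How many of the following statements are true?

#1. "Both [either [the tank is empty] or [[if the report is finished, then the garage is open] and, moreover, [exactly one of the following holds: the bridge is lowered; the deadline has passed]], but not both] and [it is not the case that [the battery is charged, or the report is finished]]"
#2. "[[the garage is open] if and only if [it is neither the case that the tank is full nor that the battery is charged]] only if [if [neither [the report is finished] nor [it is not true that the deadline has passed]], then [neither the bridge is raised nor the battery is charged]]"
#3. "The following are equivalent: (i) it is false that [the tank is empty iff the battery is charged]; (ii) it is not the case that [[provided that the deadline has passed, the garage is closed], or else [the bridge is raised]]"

2

#1: This is (~R xor ((P -> ~V) & (~W xor M))) & ~(Q | P).

~R = ~T = F
~V = ~F = T
P -> ~V = T -> T = T
~W = ~T = F
~W xor M = F xor F = F
(P -> ~V) & (~W xor M) = T & F = F
~R xor ((P -> ~V) & (~W xor M)) = F xor F = F
Q | P = F | T = T
~(Q | P) = ~T = F
(~R xor ((P -> ~V) & (~W xor M))) & ~(Q | P) = F & F = F
Thus #1 is false.

#2: In symbols: (~V <-> (R nor Q)) -> ((P nor ~M) -> (W nor Q))

~V = ~F = T
R nor Q = T nor F = F
~V <-> (R nor Q) = T <-> F = F
~M = ~F = T
P nor ~M = T nor T = F
W nor Q = T nor F = F
(P nor ~M) -> (W nor Q) = F -> F = T
(~V <-> (R nor Q)) -> ((P nor ~M) -> (W nor Q)) = F -> T = T
Thus #2 is true.

#3: In symbols: ~(~R <-> Q) <-> ~((M -> V) | W)

~R = ~T = F
~R <-> Q = F <-> F = T
~(~R <-> Q) = ~T = F
M -> V = F -> F = T
(M -> V) | W = T | T = T
~((M -> V) | W) = ~T = F
~(~R <-> Q) <-> ~((M -> V) | W) = F <-> F = T
Thus #3 is true.

Count: 2.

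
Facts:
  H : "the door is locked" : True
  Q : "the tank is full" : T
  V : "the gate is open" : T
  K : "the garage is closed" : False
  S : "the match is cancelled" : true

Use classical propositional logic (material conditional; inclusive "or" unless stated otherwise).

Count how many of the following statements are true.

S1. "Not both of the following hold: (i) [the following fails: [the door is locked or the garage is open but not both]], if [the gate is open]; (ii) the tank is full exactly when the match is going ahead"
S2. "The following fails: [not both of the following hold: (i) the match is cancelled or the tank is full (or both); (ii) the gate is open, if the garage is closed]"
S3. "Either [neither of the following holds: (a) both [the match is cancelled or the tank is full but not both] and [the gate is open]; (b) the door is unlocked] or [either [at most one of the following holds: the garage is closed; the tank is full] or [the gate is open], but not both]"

S1: This is (V → ¬(H ⊕ ¬K)) ↑ (Q ↔ ¬S).

¬K = ¬F = T
H ⊕ ¬K = T ⊕ T = F
¬(H ⊕ ¬K) = ¬F = T
V → ¬(H ⊕ ¬K) = T → T = T
¬S = ¬T = F
Q ↔ ¬S = T ↔ F = F
(V → ¬(H ⊕ ¬K)) ↑ (Q ↔ ¬S) = T ↑ F = T
So S1 is true.

S2: This is ¬((S ∨ Q) ↑ (K → V)).

S ∨ Q = T ∨ T = T
K → V = F → T = T
(S ∨ Q) ↑ (K → V) = T ↑ T = F
¬((S ∨ Q) ↑ (K → V)) = ¬F = T
Thus S2 is true.

S3: This is (((S ⊕ Q) ∧ V) ↓ ¬H) ∨ ((K ↑ Q) ⊕ V).

S ⊕ Q = T ⊕ T = F
(S ⊕ Q) ∧ V = F ∧ T = F
¬H = ¬T = F
((S ⊕ Q) ∧ V) ↓ ¬H = F ↓ F = T
K ↑ Q = F ↑ T = T
(K ↑ Q) ⊕ V = T ⊕ T = F
(((S ⊕ Q) ∧ V) ↓ ¬H) ∨ ((K ↑ Q) ⊕ V) = T ∨ F = T
Thus S3 is true.

True statements: 3.

3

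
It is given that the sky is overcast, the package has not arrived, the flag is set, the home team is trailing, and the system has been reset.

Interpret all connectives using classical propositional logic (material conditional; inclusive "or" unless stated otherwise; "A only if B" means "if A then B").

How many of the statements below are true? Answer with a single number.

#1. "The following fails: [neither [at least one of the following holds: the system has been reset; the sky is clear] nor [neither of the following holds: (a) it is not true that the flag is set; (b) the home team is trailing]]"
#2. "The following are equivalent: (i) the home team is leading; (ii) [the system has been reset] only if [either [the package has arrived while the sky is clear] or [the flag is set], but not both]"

Let U = "the system has been reset" (T), P = "the sky is overcast" (T), R = "the flag is set" (T), S = "the home team is leading" (F), Q = "the package has arrived" (F).

#1: Formalization: ¬((U ∨ ¬P) ↓ (¬R ↓ ¬S))

¬P = ¬T = F
U ∨ ¬P = T ∨ F = T
¬R = ¬T = F
¬S = ¬F = T
¬R ↓ ¬S = F ↓ T = F
(U ∨ ¬P) ↓ (¬R ↓ ¬S) = T ↓ F = F
¬((U ∨ ¬P) ↓ (¬R ↓ ¬S)) = ¬F = T
So #1 is true.

#2: Formalization: S ↔ (U → ((Q ∧ ¬P) ⊕ R))

¬P = ¬T = F
Q ∧ ¬P = F ∧ F = F
(Q ∧ ¬P) ⊕ R = F ⊕ T = T
U → ((Q ∧ ¬P) ⊕ R) = T → T = T
S ↔ (U → ((Q ∧ ¬P) ⊕ R)) = F ↔ T = F
Hence #2 is false.

Count: 1.

1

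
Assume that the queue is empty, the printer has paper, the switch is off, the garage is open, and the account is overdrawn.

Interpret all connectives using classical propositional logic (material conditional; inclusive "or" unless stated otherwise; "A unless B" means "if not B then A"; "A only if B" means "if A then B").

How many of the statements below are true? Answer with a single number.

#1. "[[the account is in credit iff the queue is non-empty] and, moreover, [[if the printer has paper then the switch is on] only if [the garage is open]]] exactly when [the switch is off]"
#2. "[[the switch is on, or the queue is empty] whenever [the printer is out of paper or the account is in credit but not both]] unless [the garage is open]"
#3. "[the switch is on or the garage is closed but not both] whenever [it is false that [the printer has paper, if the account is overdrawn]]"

Let H = "the account is overdrawn" (T), V = "the queue is empty" (T), M = "the printer has paper" (T), K = "the switch is on" (F), G = "the garage is closed" (F).

#1: This is ((~H <-> ~V) & ((M -> K) -> ~G)) <-> ~K.

~H = ~T = F
~V = ~T = F
~H <-> ~V = F <-> F = T
M -> K = T -> F = F
~G = ~F = T
(M -> K) -> ~G = F -> T = T
(~H <-> ~V) & ((M -> K) -> ~G) = T & T = T
~K = ~F = T
((~H <-> ~V) & ((M -> K) -> ~G)) <-> ~K = T <-> T = T
Thus #1 is true.

#2: Parsed as ((~M xor ~H) -> (K | V)) | ~G

~M = ~T = F
~H = ~T = F
~M xor ~H = F xor F = F
K | V = F | T = T
(~M xor ~H) -> (K | V) = F -> T = T
~G = ~F = T
((~M xor ~H) -> (K | V)) | ~G = T | T = T
So #2 is true.

#3: In symbols: ~(H -> M) -> (K xor G)

H -> M = T -> T = T
~(H -> M) = ~T = F
K xor G = F xor F = F
~(H -> M) -> (K xor G) = F -> F = T
Hence #3 is true.

Count: 3.

3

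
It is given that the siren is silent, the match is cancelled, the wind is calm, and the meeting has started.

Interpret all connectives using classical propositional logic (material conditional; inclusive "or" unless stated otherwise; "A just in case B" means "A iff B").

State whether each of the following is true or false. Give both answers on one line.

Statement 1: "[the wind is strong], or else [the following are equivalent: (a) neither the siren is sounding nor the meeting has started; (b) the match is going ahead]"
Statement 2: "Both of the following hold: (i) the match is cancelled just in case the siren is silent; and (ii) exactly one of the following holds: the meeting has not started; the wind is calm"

Let R = "the wind is strong" (F), W = "the siren is sounding" (F), V = "the meeting has started" (T), G = "the match is cancelled" (T).

Statement 1: Formalization: R | ((W nor V) <-> ~G)

W nor V = F nor T = F
~G = ~T = F
(W nor V) <-> ~G = F <-> F = T
R | ((W nor V) <-> ~G) = F | T = T
So Statement 1 is true.

Statement 2: Formalization: (G <-> ~W) & (~V xor ~R)

~W = ~F = T
G <-> ~W = T <-> T = T
~V = ~T = F
~R = ~F = T
~V xor ~R = F xor T = T
(G <-> ~W) & (~V xor ~R) = T & T = T
So Statement 2 is true.

Statement 1 true; Statement 2 true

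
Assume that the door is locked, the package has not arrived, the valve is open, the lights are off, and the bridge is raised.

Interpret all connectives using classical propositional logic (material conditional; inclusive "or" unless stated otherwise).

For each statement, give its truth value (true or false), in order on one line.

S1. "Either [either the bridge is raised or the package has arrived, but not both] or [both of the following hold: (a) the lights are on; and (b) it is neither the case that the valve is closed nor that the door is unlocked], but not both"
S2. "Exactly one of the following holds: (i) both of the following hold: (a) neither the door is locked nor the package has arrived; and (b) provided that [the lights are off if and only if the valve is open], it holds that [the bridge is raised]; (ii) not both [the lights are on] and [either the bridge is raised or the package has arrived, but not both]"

Let P = "the bridge is raised" (T), N = "the package has arrived" (F), Q = "the lights are on" (F), D = "the valve is open" (T), W = "the door is locked" (T).

S1: Parsed as (P xor N) xor (Q & (~D nor ~W))

P xor N = T xor F = T
~D = ~T = F
~W = ~T = F
~D nor ~W = F nor F = T
Q & (~D nor ~W) = F & T = F
(P xor N) xor (Q & (~D nor ~W)) = T xor F = T
So S1 is true.

S2: This is ((W nor N) & ((~Q <-> D) -> P)) xor (Q nand (P xor N)).

W nor N = T nor F = F
~Q = ~F = T
~Q <-> D = T <-> T = T
(~Q <-> D) -> P = T -> T = T
(W nor N) & ((~Q <-> D) -> P) = F & T = F
P xor N = T xor F = T
Q nand (P xor N) = F nand T = T
((W nor N) & ((~Q <-> D) -> P)) xor (Q nand (P xor N)) = F xor T = T
So S2 is true.

S1 True / S2 True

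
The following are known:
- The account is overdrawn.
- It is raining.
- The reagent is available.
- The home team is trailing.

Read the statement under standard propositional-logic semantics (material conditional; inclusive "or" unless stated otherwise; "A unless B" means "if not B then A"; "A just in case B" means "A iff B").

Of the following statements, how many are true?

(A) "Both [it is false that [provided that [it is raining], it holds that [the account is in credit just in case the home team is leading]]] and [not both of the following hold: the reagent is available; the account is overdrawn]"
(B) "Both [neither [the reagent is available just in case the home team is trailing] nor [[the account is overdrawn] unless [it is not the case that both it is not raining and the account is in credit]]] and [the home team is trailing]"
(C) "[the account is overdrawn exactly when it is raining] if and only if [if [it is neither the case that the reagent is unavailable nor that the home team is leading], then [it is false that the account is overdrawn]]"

Let Q = "it is raining" (T), P = "the account is overdrawn" (T), S = "the home team is leading" (F), R = "the reagent is available" (T).

(A): Formalization: ¬(Q → (¬P ↔ S)) ∧ (R ↑ P)

¬P = ¬T = F
¬P ↔ S = F ↔ F = T
Q → (¬P ↔ S) = T → T = T
¬(Q → (¬P ↔ S)) = ¬T = F
R ↑ P = T ↑ T = F
¬(Q → (¬P ↔ S)) ∧ (R ↑ P) = F ∧ F = F
So (A) is false.

(B): Parsed as ((R ↔ ¬S) ↓ (P ∨ (¬Q ↑ ¬P))) ∧ ¬S

¬S = ¬F = T
R ↔ ¬S = T ↔ T = T
¬Q = ¬T = F
¬P = ¬T = F
¬Q ↑ ¬P = F ↑ F = T
P ∨ (¬Q ↑ ¬P) = T ∨ T = T
(R ↔ ¬S) ↓ (P ∨ (¬Q ↑ ¬P)) = T ↓ T = F
¬S = ¬F = T
((R ↔ ¬S) ↓ (P ∨ (¬Q ↑ ¬P))) ∧ ¬S = F ∧ T = F
So (B) is false.

(C): In symbols: (P ↔ Q) ↔ ((¬R ↓ S) → ¬P)

P ↔ Q = T ↔ T = T
¬R = ¬T = F
¬R ↓ S = F ↓ F = T
¬P = ¬T = F
(¬R ↓ S) → ¬P = T → F = F
(P ↔ Q) ↔ ((¬R ↓ S) → ¬P) = T ↔ F = F
Thus (C) is false.

Count: 0.

0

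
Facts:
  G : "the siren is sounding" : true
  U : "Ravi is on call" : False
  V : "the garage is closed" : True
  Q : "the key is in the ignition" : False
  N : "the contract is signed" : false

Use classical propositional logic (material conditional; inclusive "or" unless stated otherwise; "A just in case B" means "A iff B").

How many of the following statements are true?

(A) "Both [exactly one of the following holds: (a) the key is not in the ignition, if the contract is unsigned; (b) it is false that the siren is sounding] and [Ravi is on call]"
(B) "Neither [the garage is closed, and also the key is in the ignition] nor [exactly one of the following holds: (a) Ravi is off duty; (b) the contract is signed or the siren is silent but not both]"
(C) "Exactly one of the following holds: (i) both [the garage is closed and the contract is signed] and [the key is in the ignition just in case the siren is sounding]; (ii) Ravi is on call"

(A): Parsed as ((~N -> ~Q) xor ~G) & U

~N = ~F = T
~Q = ~F = T
~N -> ~Q = T -> T = T
~G = ~T = F
(~N -> ~Q) xor ~G = T xor F = T
((~N -> ~Q) xor ~G) & U = T & F = F
Hence (A) is false.

(B): Formalization: (V & Q) nor (~U xor (N xor ~G))

V & Q = T & F = F
~U = ~F = T
~G = ~T = F
N xor ~G = F xor F = F
~U xor (N xor ~G) = T xor F = T
(V & Q) nor (~U xor (N xor ~G)) = F nor T = F
So (B) is false.

(C): Parsed as ((V & N) & (Q <-> G)) xor U

V & N = T & F = F
Q <-> G = F <-> T = F
(V & N) & (Q <-> G) = F & F = F
((V & N) & (Q <-> G)) xor U = F xor F = F
Thus (C) is false.

True statements: 0 (none).

0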